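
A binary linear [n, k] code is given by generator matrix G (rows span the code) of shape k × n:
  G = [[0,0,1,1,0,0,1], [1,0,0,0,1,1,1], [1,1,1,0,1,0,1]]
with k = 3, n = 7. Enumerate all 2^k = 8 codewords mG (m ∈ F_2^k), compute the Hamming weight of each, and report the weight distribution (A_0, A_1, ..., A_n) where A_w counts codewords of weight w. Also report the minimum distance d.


Weight distribution: A_0 = 1, A_3 = 2, A_4 = 3, A_5 = 2. Minimum distance d = 3.

Enumerate all 2^3 = 8 messages m ∈ F_2^3.
For each, compute codeword c = mG in F_2^7, then tally its weight.
  m = 000 → c = 0000000, weight = 0.
  m = 100 → c = 0011001, weight = 3.
  m = 010 → c = 1000111, weight = 4.
  m = 110 → c = 1011110, weight = 5.
  m = 001 → c = 1110101, weight = 5.
  m = 101 → c = 1101100, weight = 4.
  m = 011 → c = 0110010, weight = 3.
  m = 111 → c = 0101011, weight = 4.
Tally weights:
  weight 0: 1 codewords.
  weight 3: 2 codewords.
  weight 4: 3 codewords.
  weight 5: 2 codewords.
Minimum distance d = smallest w > 0 with A_w > 0 = 3.
Sanity: Σ A_w = 8 = 2^3 = 8 ✓.


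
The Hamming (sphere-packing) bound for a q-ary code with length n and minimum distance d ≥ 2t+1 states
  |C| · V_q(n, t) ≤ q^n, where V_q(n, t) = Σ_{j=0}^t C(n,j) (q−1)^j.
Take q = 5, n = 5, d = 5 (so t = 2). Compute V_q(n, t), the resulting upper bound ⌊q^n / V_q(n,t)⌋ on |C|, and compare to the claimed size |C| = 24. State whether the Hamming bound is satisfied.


V_q(n, t) = 181, q^n = 3125, Hamming bound = 17, |C| = 24 > bound (violated).

Step 1: Compute V_q(n, t) = Σ_{j=0}^2 C(n, j) (q−1)^j.
  j = 0: C(5,0)·(4)^0 = 1·1 = 1.
  j = 1: C(5,1)·(4)^1 = 5·4 = 20.
  j = 2: C(5,2)·(4)^2 = 10·16 = 160.
  V_q(n, t) = 1 + 20 + 160 = 181.
Step 2: q^n = 5^5 = 3125.
Step 3: Hamming bound ⌊q^n / V_q(n,t)⌋ = ⌊3125/181⌋ = 17.
Step 4: Compare |C| = 24 to 17: violated.
The claimed |C| lies above the Hamming bound, so no 5-ary code of length 5 with d ≥ 5 can have 24 codewords.


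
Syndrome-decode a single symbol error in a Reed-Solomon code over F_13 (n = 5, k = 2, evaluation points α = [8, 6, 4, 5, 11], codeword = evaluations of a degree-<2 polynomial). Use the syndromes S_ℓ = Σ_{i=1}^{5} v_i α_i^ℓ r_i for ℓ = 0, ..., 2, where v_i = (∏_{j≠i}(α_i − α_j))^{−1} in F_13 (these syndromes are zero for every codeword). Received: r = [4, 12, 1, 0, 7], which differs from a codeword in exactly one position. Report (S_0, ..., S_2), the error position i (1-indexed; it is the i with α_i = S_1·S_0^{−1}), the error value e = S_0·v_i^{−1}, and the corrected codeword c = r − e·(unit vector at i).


S = (12, 5, 1), error at position 1, error magnitude e = 7, c = [10, 12, 1, 0, 7].

Step 1: column multipliers v_i = (∏_{j≠i}(α_i − α_j))^{−1} mod 13.
  i = 1 (α = 8): (8−6)(8−4)(8−5)(8−11) = 2·4·3·(−3) = −72 ≡ 6, so v_1 = 6^{−1} = 11 (mod 13).
  i = 2 (α = 6): (6−8)(6−4)(6−5)(6−11) = (−2)·2·1·(−5) = 20 ≡ 7, so v_2 = 7^{−1} = 2 (mod 13).
  i = 3 (α = 4): (4−8)(4−6)(4−5)(4−11) = (−4)·(−2)·(−1)·(−7) = 56 ≡ 4, so v_3 = 4^{−1} = 10 (mod 13).
  i = 4 (α = 5): (5−8)(5−6)(5−4)(5−11) = (−3)·(−1)·1·(−6) = −18 ≡ 8, so v_4 = 8^{−1} = 5 (mod 13).
  i = 5 (α = 11): (11−8)(11−6)(11−4)(11−5) = 3·5·7·6 = 630 ≡ 6, so v_5 = 6^{−1} = 11 (mod 13).
  v = [11, 2, 10, 5, 11].
Step 2: syndromes of r = [4, 12, 1, 0, 7] (all sums mod 13).
  S_0 = Σ v_i r_i = 11·4 + 2·12 + 10·1 + 5·0 + 11·7 = 155 ≡ 12.
  S_1 = Σ v_i α_i r_i = 11·8·4 + 2·6·12 + 10·4·1 + 5·5·0 + 11·11·7 = 1383 ≡ 5.
  α_i^2 mod 13 = [12, 10, 3, 12, 4].
  S_2 = Σ v_i α_i^2 r_i = 11·12·4 + 2·10·12 + 10·3·1 + 5·12·0 + 11·4·7 = 1106 ≡ 1.
  S = (12, 5, 1) ≠ 0, so r is not a codeword (an error is present).
Step 3: locate the error. For a single error e at position i, S_ℓ = v_i·e·α_i^ℓ, so α_err = S_1/S_0.
  S_0^{−1} = 12^{−1} = 12 (mod 13), so α_err = 5·12 = 60 ≡ 8 = α_1. Error position i = 1.
  Consistency check: S_2/S_1 = 1·8 = 8 ≡ 8 = α_err ✓ (single-error assumption holds).
Step 4: error magnitude e = S_0/v_1 = S_0·∏_{j≠1}(α_1 − α_j) = 12·6 = 72 ≡ 7 (mod 13).
Step 5: correct position 1: c_1 = r_1 − e = 4 − 7 ≡ 10 (mod 13). Hence c = [10, 12, 1, 0, 7].
  Check: interpolating c through the α_i gives m(x) = 5 + 12·x (degree < 2) with m(α_i) = c_i for every i, so c is indeed a codeword.


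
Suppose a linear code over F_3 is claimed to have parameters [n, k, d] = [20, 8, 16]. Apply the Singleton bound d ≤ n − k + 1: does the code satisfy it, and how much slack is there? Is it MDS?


Singleton RHS = n − k + 1 = 13, slack = -3, bound violated (no such code; not MDS).

Singleton bound: d ≤ n − k + 1.
Here n = 20, k = 8, so n − k + 1 = 13.
Given d = 16, check d ≤ 13: NO.
Slack = (n − k + 1) − d = -3.
The slack is negative: d = 16 exceeds n − k + 1 = 13 by 3, so the Singleton bound is violated and no linear [20, 8, 16]_3 code can exist. In particular it is not MDS (MDS requires d = n − k + 1 exactly).
Description: the claimed parameters are [20, 8, 16]_3; such a code would be impossible (violates the Singleton bound).


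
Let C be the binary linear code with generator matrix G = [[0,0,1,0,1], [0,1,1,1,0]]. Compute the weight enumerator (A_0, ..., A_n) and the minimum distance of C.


Weight distribution: A_0 = 1, A_2 = 1, A_3 = 2. Minimum distance d = 2.

Enumerate all 2^2 = 4 messages m ∈ F_2^2.
For each, compute codeword c = mG in F_2^5, then tally its weight.
  m = 00 → c = 00000, weight = 0.
  m = 10 → c = 00101, weight = 2.
  m = 01 → c = 01110, weight = 3.
  m = 11 → c = 01011, weight = 3.
Tally weights:
  weight 0: 1 codewords.
  weight 2: 1 codewords.
  weight 3: 2 codewords.
Minimum distance d = smallest w > 0 with A_w > 0 = 2.
Sanity: Σ A_w = 4 = 2^2 = 4 ✓.


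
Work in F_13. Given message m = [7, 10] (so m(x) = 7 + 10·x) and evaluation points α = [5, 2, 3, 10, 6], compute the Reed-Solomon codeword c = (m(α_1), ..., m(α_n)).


c = [5, 1, 11, 3, 2]

Message polynomial: m(x) = 7 + 10·x (mod 13).
For each evaluation point α_i, compute m(α_i) mod 13:
  α_1 = 5: Horner steps 10 → 5, so m(5) = 5.
  α_2 = 2: Horner steps 10 → 1, so m(2) = 1.
  α_3 = 3: Horner steps 10 → 11, so m(3) = 11.
  α_4 = 10: Horner steps 10 → 3, so m(10) = 3.
  α_5 = 6: Horner steps 10 → 2, so m(6) = 2.
Codeword c = [5, 1, 11, 3, 2] ∈ F_13^5.


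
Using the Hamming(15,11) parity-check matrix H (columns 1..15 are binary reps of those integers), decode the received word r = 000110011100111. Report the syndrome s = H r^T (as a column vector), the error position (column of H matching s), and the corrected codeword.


s = (0, 1, 1, 0)^T, error position = 6, corrected codeword c = 000111011100111

Compute s = H r^T mod 2 one row at a time:
  s_1 = 1 + 1 + 1 + 0 + 0 + 1 + 1 + 1 = 6 ≡ 0 (mod 2).
  s_2 = 1 + 1 + 0 + 0 + 0 + 1 + 1 + 1 = 5 ≡ 1 (mod 2).
  s_3 = 0 + 0 + 0 + 0 + 1 + 0 + 1 + 1 = 3 ≡ 1 (mod 2).
  s_4 = 0 + 0 + 1 + 0 + 1 + 0 + 1 + 1 = 4 ≡ 0 (mod 2).
s = (0, 1, 1, 0)^T — this equals column 6 of H (binary 0110), so error is at position 6.
Correct: flip bit 6 of r = 000110011100111 to get c = 000111011100111.


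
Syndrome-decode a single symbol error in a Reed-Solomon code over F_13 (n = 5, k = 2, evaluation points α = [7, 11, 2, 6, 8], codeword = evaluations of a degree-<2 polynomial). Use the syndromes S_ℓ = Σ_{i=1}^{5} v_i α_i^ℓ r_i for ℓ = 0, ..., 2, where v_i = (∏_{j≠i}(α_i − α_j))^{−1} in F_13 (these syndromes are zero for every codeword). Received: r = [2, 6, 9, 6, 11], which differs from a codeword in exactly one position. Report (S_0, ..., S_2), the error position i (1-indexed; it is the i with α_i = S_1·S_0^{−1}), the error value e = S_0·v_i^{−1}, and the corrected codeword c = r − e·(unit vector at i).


S = (1, 11, 4), error at position 2, error magnitude e = 7, c = [2, 12, 9, 6, 11].

Step 1: column multipliers v_i = (∏_{j≠i}(α_i − α_j))^{−1} mod 13.
  i = 1 (α = 7): (7−11)(7−2)(7−6)(7−8) = (−4)·5·1·(−1) = 20 ≡ 7, so v_1 = 7^{−1} = 2 (mod 13).
  i = 2 (α = 11): (11−7)(11−2)(11−6)(11−8) = 4·9·5·3 = 540 ≡ 7, so v_2 = 7^{−1} = 2 (mod 13).
  i = 3 (α = 2): (2−7)(2−11)(2−6)(2−8) = (−5)·(−9)·(−4)·(−6) = 1080 ≡ 1, so v_3 = 1^{−1} = 1 (mod 13).
  i = 4 (α = 6): (6−7)(6−11)(6−2)(6−8) = (−1)·(−5)·4·(−2) = −40 ≡ 12, so v_4 = 12^{−1} = 12 (mod 13).
  i = 5 (α = 8): (8−7)(8−11)(8−2)(8−6) = 1·(−3)·6·2 = −36 ≡ 3, so v_5 = 3^{−1} = 9 (mod 13).
  v = [2, 2, 1, 12, 9].
Step 2: syndromes of r = [2, 6, 9, 6, 11] (all sums mod 13).
  S_0 = Σ v_i r_i = 2·2 + 2·6 + 1·9 + 12·6 + 9·11 = 196 ≡ 1.
  S_1 = Σ v_i α_i r_i = 2·7·2 + 2·11·6 + 1·2·9 + 12·6·6 + 9·8·11 = 1402 ≡ 11.
  α_i^2 mod 13 = [10, 4, 4, 10, 12].
  S_2 = Σ v_i α_i^2 r_i = 2·10·2 + 2·4·6 + 1·4·9 + 12·10·6 + 9·12·11 = 2032 ≡ 4.
  S = (1, 11, 4) ≠ 0, so r is not a codeword (an error is present).
Step 3: locate the error. For a single error e at position i, S_ℓ = v_i·e·α_i^ℓ, so α_err = S_1/S_0.
  S_0^{−1} = 1^{−1} = 1 (mod 13), so α_err = 11·1 = 11 ≡ 11 = α_2. Error position i = 2.
  Consistency check: S_2/S_1 = 4·6 = 24 ≡ 11 = α_err ✓ (single-error assumption holds).
Step 4: error magnitude e = S_0/v_2 = S_0·∏_{j≠2}(α_2 − α_j) = 1·7 = 7 ≡ 7 (mod 13).
Step 5: correct position 2: c_2 = r_2 − e = 6 − 7 ≡ 12 (mod 13). Hence c = [2, 12, 9, 6, 11].
  Check: interpolating c through the α_i gives m(x) = 4 + 9·x (degree < 2) with m(α_i) = c_i for every i, so c is indeed a codeword.


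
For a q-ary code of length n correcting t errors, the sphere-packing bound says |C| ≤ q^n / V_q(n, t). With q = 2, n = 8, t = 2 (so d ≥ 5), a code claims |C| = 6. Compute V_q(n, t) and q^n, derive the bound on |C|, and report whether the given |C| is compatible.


V_q(n, t) = 37, q^n = 256, Hamming bound = 6, |C| = 6 ≤ bound (satisfied).

Step 1: Compute V_q(n, t) = Σ_{j=0}^2 C(n, j) (q−1)^j.
  j = 0: C(8,0)·(1)^0 = 1·1 = 1.
  j = 1: C(8,1)·(1)^1 = 8·1 = 8.
  j = 2: C(8,2)·(1)^2 = 28·1 = 28.
  V_q(n, t) = 1 + 8 + 28 = 37.
Step 2: q^n = 2^8 = 256.
Step 3: Hamming bound ⌊q^n / V_q(n,t)⌋ = ⌊256/37⌋ = 6.
Step 4: Compare |C| = 6 to 6: satisfied.
The claimed |C| lies at the Hamming bound (tight).


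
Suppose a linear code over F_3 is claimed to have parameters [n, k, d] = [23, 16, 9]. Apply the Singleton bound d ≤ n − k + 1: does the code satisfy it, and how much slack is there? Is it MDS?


Singleton RHS = n − k + 1 = 8, slack = -1, bound violated (no such code; not MDS).

Singleton bound: d ≤ n − k + 1.
Here n = 23, k = 16, so n − k + 1 = 8.
Given d = 9, check d ≤ 8: NO.
Slack = (n − k + 1) − d = -1.
The slack is negative: d = 9 exceeds n − k + 1 = 8 by 1, so the Singleton bound is violated and no linear [23, 16, 9]_3 code can exist. In particular it is not MDS (MDS requires d = n − k + 1 exactly).
Description: the claimed parameters are [23, 16, 9]_3; such a code would be impossible (violates the Singleton bound).


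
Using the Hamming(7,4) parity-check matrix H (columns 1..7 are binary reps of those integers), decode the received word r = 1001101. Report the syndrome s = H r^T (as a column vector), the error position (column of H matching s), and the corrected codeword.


s = (1, 1, 1)^T, error position = 7, corrected codeword c = 1001100

Compute s = H r^T mod 2 one row at a time:
  s_1 = 1 + 1 + 0 + 1 = 3 ≡ 1 (mod 2).
  s_2 = 0 + 0 + 0 + 1 = 1 ≡ 1 (mod 2).
  s_3 = 1 + 0 + 1 + 1 = 3 ≡ 1 (mod 2).
s = (1, 1, 1)^T — this equals column 7 of H (binary 111), so error is at position 7.
Correct: flip bit 7 of r = 1001101 to get c = 1001100.


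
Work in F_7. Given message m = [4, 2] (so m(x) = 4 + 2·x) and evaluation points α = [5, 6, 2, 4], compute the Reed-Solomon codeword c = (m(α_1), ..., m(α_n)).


c = [0, 2, 1, 5]

Message polynomial: m(x) = 4 + 2·x (mod 7).
For each evaluation point α_i, compute m(α_i) mod 7:
  α_1 = 5: Horner steps 2 → 0, so m(5) = 0.
  α_2 = 6: Horner steps 2 → 2, so m(6) = 2.
  α_3 = 2: Horner steps 2 → 1, so m(2) = 1.
  α_4 = 4: Horner steps 2 → 5, so m(4) = 5.
Codeword c = [0, 2, 1, 5] ∈ F_7^4.


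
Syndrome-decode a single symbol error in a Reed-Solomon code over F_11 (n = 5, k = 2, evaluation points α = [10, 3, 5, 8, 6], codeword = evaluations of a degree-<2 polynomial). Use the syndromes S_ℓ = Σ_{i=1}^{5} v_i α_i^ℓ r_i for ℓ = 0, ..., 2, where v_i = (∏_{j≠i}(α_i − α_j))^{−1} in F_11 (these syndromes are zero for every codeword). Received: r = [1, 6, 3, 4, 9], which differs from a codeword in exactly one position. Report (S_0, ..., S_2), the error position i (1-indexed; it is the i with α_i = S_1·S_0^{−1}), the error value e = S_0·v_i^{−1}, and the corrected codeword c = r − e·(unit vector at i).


S = (1, 6, 3), error at position 5, error magnitude e = 2, c = [1, 6, 3, 4, 7].

Step 1: column multipliers v_i = (∏_{j≠i}(α_i − α_j))^{−1} mod 11.
  i = 1 (α = 10): (10−3)(10−5)(10−8)(10−6) = 7·5·2·4 = 280 ≡ 5, so v_1 = 5^{−1} = 9 (mod 11).
  i = 2 (α = 3): (3−10)(3−5)(3−8)(3−6) = (−7)·(−2)·(−5)·(−3) = 210 ≡ 1, so v_2 = 1^{−1} = 1 (mod 11).
  i = 3 (α = 5): (5−10)(5−3)(5−8)(5−6) = (−5)·2·(−3)·(−1) = −30 ≡ 3, so v_3 = 3^{−1} = 4 (mod 11).
  i = 4 (α = 8): (8−10)(8−3)(8−5)(8−6) = (−2)·5·3·2 = −60 ≡ 6, so v_4 = 6^{−1} = 2 (mod 11).
  i = 5 (α = 6): (6−10)(6−3)(6−5)(6−8) = (−4)·3·1·(−2) = 24 ≡ 2, so v_5 = 2^{−1} = 6 (mod 11).
  v = [9, 1, 4, 2, 6].
Step 2: syndromes of r = [1, 6, 3, 4, 9] (all sums mod 11).
  S_0 = Σ v_i r_i = 9·1 + 1·6 + 4·3 + 2·4 + 6·9 = 89 ≡ 1.
  S_1 = Σ v_i α_i r_i = 9·10·1 + 1·3·6 + 4·5·3 + 2·8·4 + 6·6·9 = 556 ≡ 6.
  α_i^2 mod 11 = [1, 9, 3, 9, 3].
  S_2 = Σ v_i α_i^2 r_i = 9·1·1 + 1·9·6 + 4·3·3 + 2·9·4 + 6·3·9 = 333 ≡ 3.
  S = (1, 6, 3) ≠ 0, so r is not a codeword (an error is present).
Step 3: locate the error. For a single error e at position i, S_ℓ = v_i·e·α_i^ℓ, so α_err = S_1/S_0.
  S_0^{−1} = 1^{−1} = 1 (mod 11), so α_err = 6·1 = 6 ≡ 6 = α_5. Error position i = 5.
  Consistency check: S_2/S_1 = 3·2 = 6 ≡ 6 = α_err ✓ (single-error assumption holds).
Step 4: error magnitude e = S_0/v_5 = S_0·∏_{j≠5}(α_5 − α_j) = 1·2 = 2 ≡ 2 (mod 11).
Step 5: correct position 5: c_5 = r_5 − e = 9 − 2 ≡ 7 (mod 11). Hence c = [1, 6, 3, 4, 7].
  Check: interpolating c through the α_i gives m(x) = 5 + 4·x (degree < 2) with m(α_i) = c_i for every i, so c is indeed a codeword.


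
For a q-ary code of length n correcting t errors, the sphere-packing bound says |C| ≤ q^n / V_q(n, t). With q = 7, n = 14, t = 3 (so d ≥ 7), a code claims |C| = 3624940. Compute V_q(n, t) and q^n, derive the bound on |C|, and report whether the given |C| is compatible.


V_q(n, t) = 81985, q^n = 678223072849, Hamming bound = 8272526, |C| = 3624940 ≤ bound (satisfied).

Step 1: Compute V_q(n, t) = Σ_{j=0}^3 C(n, j) (q−1)^j.
  j = 0: C(14,0)·(6)^0 = 1·1 = 1.
  j = 1: C(14,1)·(6)^1 = 14·6 = 84.
  j = 2: C(14,2)·(6)^2 = 91·36 = 3276.
  j = 3: C(14,3)·(6)^3 = 364·216 = 78624.
  V_q(n, t) = 1 + 84 + 3276 + 78624 = 81985.
Step 2: q^n = 7^14 = 678223072849.
Step 3: Hamming bound ⌊q^n / V_q(n,t)⌋ = ⌊678223072849/81985⌋ = 8272526.
Step 4: Compare |C| = 3624940 to 8272526: satisfied.
The claimed |C| lies below the Hamming bound.


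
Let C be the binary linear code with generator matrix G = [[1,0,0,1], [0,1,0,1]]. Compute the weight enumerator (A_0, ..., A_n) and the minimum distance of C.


Weight distribution: A_0 = 1, A_2 = 3. Minimum distance d = 2.

Enumerate all 2^2 = 4 messages m ∈ F_2^2.
For each, compute codeword c = mG in F_2^4, then tally its weight.
  m = 00 → c = 0000, weight = 0.
  m = 10 → c = 1001, weight = 2.
  m = 01 → c = 0101, weight = 2.
  m = 11 → c = 1100, weight = 2.
Tally weights:
  weight 0: 1 codewords.
  weight 2: 3 codewords.
Minimum distance d = smallest w > 0 with A_w > 0 = 2.
Sanity: Σ A_w = 4 = 2^2 = 4 ✓.


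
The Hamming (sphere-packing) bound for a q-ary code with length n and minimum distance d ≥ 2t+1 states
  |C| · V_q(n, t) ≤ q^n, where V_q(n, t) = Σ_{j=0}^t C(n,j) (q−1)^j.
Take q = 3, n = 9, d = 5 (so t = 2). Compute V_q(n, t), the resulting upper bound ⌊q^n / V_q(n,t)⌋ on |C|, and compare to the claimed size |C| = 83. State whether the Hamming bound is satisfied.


V_q(n, t) = 163, q^n = 19683, Hamming bound = 120, |C| = 83 ≤ bound (satisfied).

Step 1: Compute V_q(n, t) = Σ_{j=0}^2 C(n, j) (q−1)^j.
  j = 0: C(9,0)·(2)^0 = 1·1 = 1.
  j = 1: C(9,1)·(2)^1 = 9·2 = 18.
  j = 2: C(9,2)·(2)^2 = 36·4 = 144.
  V_q(n, t) = 1 + 18 + 144 = 163.
Step 2: q^n = 3^9 = 19683.
Step 3: Hamming bound ⌊q^n / V_q(n,t)⌋ = ⌊19683/163⌋ = 120.
Step 4: Compare |C| = 83 to 120: satisfied.
The claimed |C| lies below the Hamming bound.


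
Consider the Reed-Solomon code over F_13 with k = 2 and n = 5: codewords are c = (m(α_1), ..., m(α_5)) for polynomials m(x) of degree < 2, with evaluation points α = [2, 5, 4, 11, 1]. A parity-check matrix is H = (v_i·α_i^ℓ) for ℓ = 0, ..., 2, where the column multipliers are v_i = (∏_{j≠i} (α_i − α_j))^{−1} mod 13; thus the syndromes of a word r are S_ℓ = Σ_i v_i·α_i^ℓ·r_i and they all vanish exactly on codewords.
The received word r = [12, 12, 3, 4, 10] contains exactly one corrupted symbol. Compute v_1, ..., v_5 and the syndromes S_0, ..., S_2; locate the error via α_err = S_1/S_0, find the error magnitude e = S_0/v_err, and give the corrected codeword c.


S = (12, 8, 1), error at position 2, error magnitude e = 7, c = [12, 5, 3, 4, 10].

Step 1: column multipliers v_i = (∏_{j≠i}(α_i − α_j))^{−1} mod 13.
  i = 1 (α = 2): (2−5)(2−4)(2−11)(2−1) = (−3)·(−2)·(−9)·1 = −54 ≡ 11, so v_1 = 11^{−1} = 6 (mod 13).
  i = 2 (α = 5): (5−2)(5−4)(5−11)(5−1) = 3·1·(−6)·4 = −72 ≡ 6, so v_2 = 6^{−1} = 11 (mod 13).
  i = 3 (α = 4): (4−2)(4−5)(4−11)(4−1) = 2·(−1)·(−7)·3 = 42 ≡ 3, so v_3 = 3^{−1} = 9 (mod 13).
  i = 4 (α = 11): (11−2)(11−5)(11−4)(11−1) = 9·6·7·10 = 3780 ≡ 10, so v_4 = 10^{−1} = 4 (mod 13).
  i = 5 (α = 1): (1−2)(1−5)(1−4)(1−11) = (−1)·(−4)·(−3)·(−10) = 120 ≡ 3, so v_5 = 3^{−1} = 9 (mod 13).
  v = [6, 11, 9, 4, 9].
Step 2: syndromes of r = [12, 12, 3, 4, 10] (all sums mod 13).
  S_0 = Σ v_i r_i = 6·12 + 11·12 + 9·3 + 4·4 + 9·10 = 337 ≡ 12.
  S_1 = Σ v_i α_i r_i = 6·2·12 + 11·5·12 + 9·4·3 + 4·11·4 + 9·1·10 = 1178 ≡ 8.
  α_i^2 mod 13 = [4, 12, 3, 4, 1].
  S_2 = Σ v_i α_i^2 r_i = 6·4·12 + 11·12·12 + 9·3·3 + 4·4·4 + 9·1·10 = 2107 ≡ 1.
  S = (12, 8, 1) ≠ 0, so r is not a codeword (an error is present).
Step 3: locate the error. For a single error e at position i, S_ℓ = v_i·e·α_i^ℓ, so α_err = S_1/S_0.
  S_0^{−1} = 12^{−1} = 12 (mod 13), so α_err = 8·12 = 96 ≡ 5 = α_2. Error position i = 2.
  Consistency check: S_2/S_1 = 1·5 = 5 ≡ 5 = α_err ✓ (single-error assumption holds).
Step 4: error magnitude e = S_0/v_2 = S_0·∏_{j≠2}(α_2 − α_j) = 12·6 = 72 ≡ 7 (mod 13).
Step 5: correct position 2: c_2 = r_2 − e = 12 − 7 ≡ 5 (mod 13). Hence c = [12, 5, 3, 4, 10].
  Check: interpolating c through the α_i gives m(x) = 8 + 2·x (degree < 2) with m(α_i) = c_i for every i, so c is indeed a codeword.


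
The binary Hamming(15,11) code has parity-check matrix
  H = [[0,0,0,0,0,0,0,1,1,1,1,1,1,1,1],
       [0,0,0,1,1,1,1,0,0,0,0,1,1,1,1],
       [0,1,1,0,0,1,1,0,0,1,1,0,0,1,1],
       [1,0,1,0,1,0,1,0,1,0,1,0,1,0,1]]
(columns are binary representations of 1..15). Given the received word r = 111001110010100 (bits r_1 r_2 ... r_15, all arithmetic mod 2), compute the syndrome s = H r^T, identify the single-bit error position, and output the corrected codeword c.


s = (1, 1, 1, 1)^T, error position = 15, corrected codeword c = 111001110010101

Compute s = H r^T mod 2 one row at a time:
  s_1 = 1 + 0 + 0 + 1 + 0 + 1 + 0 + 0 = 3 ≡ 1 (mod 2).
  s_2 = 0 + 0 + 1 + 1 + 0 + 1 + 0 + 0 = 3 ≡ 1 (mod 2).
  s_3 = 1 + 1 + 1 + 1 + 0 + 1 + 0 + 0 = 5 ≡ 1 (mod 2).
  s_4 = 1 + 1 + 0 + 1 + 0 + 1 + 1 + 0 = 5 ≡ 1 (mod 2).
s = (1, 1, 1, 1)^T — this equals column 15 of H (binary 1111), so error is at position 15.
Correct: flip bit 15 of r = 111001110010100 to get c = 111001110010101.


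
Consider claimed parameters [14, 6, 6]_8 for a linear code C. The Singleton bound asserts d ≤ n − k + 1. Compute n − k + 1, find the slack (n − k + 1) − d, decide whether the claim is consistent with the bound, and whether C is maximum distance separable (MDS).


Singleton RHS = n − k + 1 = 9, slack = 3, bound satisfied, not MDS.

Singleton bound: d ≤ n − k + 1.
Here n = 14, k = 6, so n − k + 1 = 9.
Given d = 6, check d ≤ 9: YES.
Slack = (n − k + 1) − d = 3.
The code is NOT MDS (slack = 3 > 0).
Description: the claimed parameters are [14, 6, 6]_8; such a code would be non-MDS.


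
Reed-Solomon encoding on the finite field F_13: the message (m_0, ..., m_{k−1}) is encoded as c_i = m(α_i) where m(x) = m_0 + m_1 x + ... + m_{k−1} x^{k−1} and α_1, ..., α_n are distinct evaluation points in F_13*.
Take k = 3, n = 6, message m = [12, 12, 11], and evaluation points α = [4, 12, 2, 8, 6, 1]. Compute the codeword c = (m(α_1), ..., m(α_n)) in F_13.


c = [2, 11, 2, 6, 12, 9]

Message polynomial: m(x) = 12 + 12·x + 11·x^2 (mod 13).
For each evaluation point α_i, compute m(α_i) mod 13:
  α_1 = 4: Horner steps 11 → 4 → 2, so m(4) = 2.
  α_2 = 12: Horner steps 11 → 1 → 11, so m(12) = 11.
  α_3 = 2: Horner steps 11 → 8 → 2, so m(2) = 2.
  α_4 = 8: Horner steps 11 → 9 → 6, so m(8) = 6.
  α_5 = 6: Horner steps 11 → 0 → 12, so m(6) = 12.
  α_6 = 1: Horner steps 11 → 10 → 9, so m(1) = 9.
Codeword c = [2, 11, 2, 6, 12, 9] ∈ F_13^6.


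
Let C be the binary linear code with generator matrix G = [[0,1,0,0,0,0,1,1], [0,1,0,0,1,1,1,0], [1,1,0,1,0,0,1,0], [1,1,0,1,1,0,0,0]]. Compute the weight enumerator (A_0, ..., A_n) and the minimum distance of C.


Weight distribution: A_0 = 1, A_2 = 2, A_3 = 5, A_4 = 5, A_5 = 2, A_7 = 1. Minimum distance d = 2.

Enumerate all 2^4 = 16 messages m ∈ F_2^4.
For each, compute codeword c = mG in F_2^8, then tally its weight.
  m = 0000 → c = 00000000, weight = 0.
  m = 1000 → c = 01000011, weight = 3.
  m = 0100 → c = 01001110, weight = 4.
  m = 1100 → c = 00001101, weight = 3.
  m = 0010 → c = 11010010, weight = 4.
  m = 1010 → c = 10010001, weight = 3.
  m = 0110 → c = 10011100, weight = 4.
  m = 1110 → c = 11011111, weight = 7.
  m = 0001 → c = 11011000, weight = 4.
  m = 1001 → c = 10011011, weight = 5.
  m = 0101 → c = 10010110, weight = 4.
  m = 1101 → c = 11010101, weight = 5.
  m = 0011 → c = 00001010, weight = 2.
  m = 1011 → c = 01001001, weight = 3.
  m = 0111 → c = 01000100, weight = 2.
  m = 1111 → c = 00000111, weight = 3.
Tally weights:
  weight 0: 1 codewords.
  weight 2: 2 codewords.
  weight 3: 5 codewords.
  weight 4: 5 codewords.
  weight 5: 2 codewords.
  weight 7: 1 codewords.
Minimum distance d = smallest w > 0 with A_w > 0 = 2.
Sanity: Σ A_w = 16 = 2^4 = 16 ✓.


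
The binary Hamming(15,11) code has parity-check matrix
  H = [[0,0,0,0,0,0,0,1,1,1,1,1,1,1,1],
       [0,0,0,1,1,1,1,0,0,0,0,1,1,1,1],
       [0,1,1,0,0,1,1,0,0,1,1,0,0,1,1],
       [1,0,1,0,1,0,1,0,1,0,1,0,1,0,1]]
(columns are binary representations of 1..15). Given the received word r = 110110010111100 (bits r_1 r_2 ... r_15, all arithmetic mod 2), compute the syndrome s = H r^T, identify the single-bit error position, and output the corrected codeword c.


s = (1, 0, 1, 0)^T, error position = 10, corrected codeword c = 110110010011100

Compute s = H r^T mod 2 one row at a time:
  s_1 = 1 + 0 + 1 + 1 + 1 + 1 + 0 + 0 = 5 ≡ 1 (mod 2).
  s_2 = 1 + 1 + 0 + 0 + 1 + 1 + 0 + 0 = 4 ≡ 0 (mod 2).
  s_3 = 1 + 0 + 0 + 0 + 1 + 1 + 0 + 0 = 3 ≡ 1 (mod 2).
  s_4 = 1 + 0 + 1 + 0 + 0 + 1 + 1 + 0 = 4 ≡ 0 (mod 2).
s = (1, 0, 1, 0)^T — this equals column 10 of H (binary 1010), so error is at position 10.
Correct: flip bit 10 of r = 110110010111100 to get c = 110110010011100.


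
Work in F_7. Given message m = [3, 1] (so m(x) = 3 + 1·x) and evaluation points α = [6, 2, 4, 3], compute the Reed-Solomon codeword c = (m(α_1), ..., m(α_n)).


c = [2, 5, 0, 6]

Message polynomial: m(x) = 3 + 1·x (mod 7).
For each evaluation point α_i, compute m(α_i) mod 7:
  α_1 = 6: Horner steps 1 → 2, so m(6) = 2.
  α_2 = 2: Horner steps 1 → 5, so m(2) = 5.
  α_3 = 4: Horner steps 1 → 0, so m(4) = 0.
  α_4 = 3: Horner steps 1 → 6, so m(3) = 6.
Codeword c = [2, 5, 0, 6] ∈ F_7^4.


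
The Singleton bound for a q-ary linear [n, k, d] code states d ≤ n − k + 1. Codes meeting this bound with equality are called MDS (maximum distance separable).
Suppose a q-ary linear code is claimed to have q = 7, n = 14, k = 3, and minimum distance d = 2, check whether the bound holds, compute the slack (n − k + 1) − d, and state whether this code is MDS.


Singleton RHS = n − k + 1 = 12, slack = 10, bound satisfied, not MDS.

Singleton bound: d ≤ n − k + 1.
Here n = 14, k = 3, so n − k + 1 = 12.
Given d = 2, check d ≤ 12: YES.
Slack = (n − k + 1) − d = 10.
The code is NOT MDS (slack = 10 > 0).
Description: the claimed parameters are [14, 3, 2]_7; such a code would be non-MDS.


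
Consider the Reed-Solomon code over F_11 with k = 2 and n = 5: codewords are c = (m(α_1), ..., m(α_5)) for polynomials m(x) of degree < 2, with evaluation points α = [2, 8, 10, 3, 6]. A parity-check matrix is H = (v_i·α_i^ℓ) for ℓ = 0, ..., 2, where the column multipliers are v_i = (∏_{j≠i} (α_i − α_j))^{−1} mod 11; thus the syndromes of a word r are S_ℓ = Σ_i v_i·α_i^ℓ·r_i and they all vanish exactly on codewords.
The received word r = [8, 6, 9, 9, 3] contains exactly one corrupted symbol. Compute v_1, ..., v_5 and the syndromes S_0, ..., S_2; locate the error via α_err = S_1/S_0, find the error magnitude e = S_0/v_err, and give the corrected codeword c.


S = (1, 3, 9), error at position 4, error magnitude e = 5, c = [8, 6, 9, 4, 3].

Step 1: column multipliers v_i = (∏_{j≠i}(α_i − α_j))^{−1} mod 11.
  i = 1 (α = 2): (2−8)(2−10)(2−3)(2−6) = (−6)·(−8)·(−1)·(−4) = 192 ≡ 5, so v_1 = 5^{−1} = 9 (mod 11).
  i = 2 (α = 8): (8−2)(8−10)(8−3)(8−6) = 6·(−2)·5·2 = −120 ≡ 1, so v_2 = 1^{−1} = 1 (mod 11).
  i = 3 (α = 10): (10−2)(10−8)(10−3)(10−6) = 8·2·7·4 = 448 ≡ 8, so v_3 = 8^{−1} = 7 (mod 11).
  i = 4 (α = 3): (3−2)(3−8)(3−10)(3−6) = 1·(−5)·(−7)·(−3) = −105 ≡ 5, so v_4 = 5^{−1} = 9 (mod 11).
  i = 5 (α = 6): (6−2)(6−8)(6−10)(6−3) = 4·(−2)·(−4)·3 = 96 ≡ 8, so v_5 = 8^{−1} = 7 (mod 11).
  v = [9, 1, 7, 9, 7].
Step 2: syndromes of r = [8, 6, 9, 9, 3] (all sums mod 11).
  S_0 = Σ v_i r_i = 9·8 + 1·6 + 7·9 + 9·9 + 7·3 = 243 ≡ 1.
  S_1 = Σ v_i α_i r_i = 9·2·8 + 1·8·6 + 7·10·9 + 9·3·9 + 7·6·3 = 1191 ≡ 3.
  α_i^2 mod 11 = [4, 9, 1, 9, 3].
  S_2 = Σ v_i α_i^2 r_i = 9·4·8 + 1·9·6 + 7·1·9 + 9·9·9 + 7·3·3 = 1197 ≡ 9.
  S = (1, 3, 9) ≠ 0, so r is not a codeword (an error is present).
Step 3: locate the error. For a single error e at position i, S_ℓ = v_i·e·α_i^ℓ, so α_err = S_1/S_0.
  S_0^{−1} = 1^{−1} = 1 (mod 11), so α_err = 3·1 = 3 ≡ 3 = α_4. Error position i = 4.
  Consistency check: S_2/S_1 = 9·4 = 36 ≡ 3 = α_err ✓ (single-error assumption holds).
Step 4: error magnitude e = S_0/v_4 = S_0·∏_{j≠4}(α_4 − α_j) = 1·5 = 5 ≡ 5 (mod 11).
Step 5: correct position 4: c_4 = r_4 − e = 9 − 5 ≡ 4 (mod 11). Hence c = [8, 6, 9, 4, 3].
  Check: interpolating c through the α_i gives m(x) = 5 + 7·x (degree < 2) with m(α_i) = c_i for every i, so c is indeed a codeword.


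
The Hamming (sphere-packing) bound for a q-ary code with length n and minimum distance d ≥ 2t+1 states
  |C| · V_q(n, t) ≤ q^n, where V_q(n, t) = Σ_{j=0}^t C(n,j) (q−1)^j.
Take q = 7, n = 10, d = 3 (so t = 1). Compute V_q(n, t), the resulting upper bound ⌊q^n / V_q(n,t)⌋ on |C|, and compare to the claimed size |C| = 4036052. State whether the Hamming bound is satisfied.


V_q(n, t) = 61, q^n = 282475249, Hamming bound = 4630741, |C| = 4036052 ≤ bound (satisfied).

Step 1: Compute V_q(n, t) = Σ_{j=0}^1 C(n, j) (q−1)^j.
  j = 0: C(10,0)·(6)^0 = 1·1 = 1.
  j = 1: C(10,1)·(6)^1 = 10·6 = 60.
  V_q(n, t) = 1 + 60 = 61.
Step 2: q^n = 7^10 = 282475249.
Step 3: Hamming bound ⌊q^n / V_q(n,t)⌋ = ⌊282475249/61⌋ = 4630741.
Step 4: Compare |C| = 4036052 to 4630741: satisfied.
The claimed |C| lies below the Hamming bound.


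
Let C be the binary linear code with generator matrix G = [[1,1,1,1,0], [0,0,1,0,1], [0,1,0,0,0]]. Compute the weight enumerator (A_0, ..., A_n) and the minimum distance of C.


Weight distribution: A_0 = 1, A_1 = 1, A_2 = 1, A_3 = 3, A_4 = 2. Minimum distance d = 1.

Enumerate all 2^3 = 8 messages m ∈ F_2^3.
For each, compute codeword c = mG in F_2^5, then tally its weight.
  m = 000 → c = 00000, weight = 0.
  m = 100 → c = 11110, weight = 4.
  m = 010 → c = 00101, weight = 2.
  m = 110 → c = 11011, weight = 4.
  m = 001 → c = 01000, weight = 1.
  m = 101 → c = 10110, weight = 3.
  m = 011 → c = 01101, weight = 3.
  m = 111 → c = 10011, weight = 3.
Tally weights:
  weight 0: 1 codewords.
  weight 1: 1 codewords.
  weight 2: 1 codewords.
  weight 3: 3 codewords.
  weight 4: 2 codewords.
Minimum distance d = smallest w > 0 with A_w > 0 = 1.
Sanity: Σ A_w = 8 = 2^3 = 8 ✓.


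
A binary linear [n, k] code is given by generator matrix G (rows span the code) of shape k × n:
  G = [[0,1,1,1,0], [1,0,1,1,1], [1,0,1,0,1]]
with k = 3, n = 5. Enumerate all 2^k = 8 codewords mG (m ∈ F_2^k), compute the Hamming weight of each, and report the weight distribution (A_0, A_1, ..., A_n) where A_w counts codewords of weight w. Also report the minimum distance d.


Weight distribution: A_0 = 1, A_1 = 1, A_2 = 1, A_3 = 3, A_4 = 2. Minimum distance d = 1.

Enumerate all 2^3 = 8 messages m ∈ F_2^3.
For each, compute codeword c = mG in F_2^5, then tally its weight.
  m = 000 → c = 00000, weight = 0.
  m = 100 → c = 01110, weight = 3.
  m = 010 → c = 10111, weight = 4.
  m = 110 → c = 11001, weight = 3.
  m = 001 → c = 10101, weight = 3.
  m = 101 → c = 11011, weight = 4.
  m = 011 → c = 00010, weight = 1.
  m = 111 → c = 01100, weight = 2.
Tally weights:
  weight 0: 1 codewords.
  weight 1: 1 codewords.
  weight 2: 1 codewords.
  weight 3: 3 codewords.
  weight 4: 2 codewords.
Minimum distance d = smallest w > 0 with A_w > 0 = 1.
Sanity: Σ A_w = 8 = 2^3 = 8 ✓.


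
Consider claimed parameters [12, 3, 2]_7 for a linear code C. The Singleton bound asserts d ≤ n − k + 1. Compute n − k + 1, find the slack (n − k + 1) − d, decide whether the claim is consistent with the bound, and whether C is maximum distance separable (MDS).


Singleton RHS = n − k + 1 = 10, slack = 8, bound satisfied, not MDS.

Singleton bound: d ≤ n − k + 1.
Here n = 12, k = 3, so n − k + 1 = 10.
Given d = 2, check d ≤ 10: YES.
Slack = (n − k + 1) − d = 8.
The code is NOT MDS (slack = 8 > 0).
Description: the claimed parameters are [12, 3, 2]_7; such a code would be non-MDS.


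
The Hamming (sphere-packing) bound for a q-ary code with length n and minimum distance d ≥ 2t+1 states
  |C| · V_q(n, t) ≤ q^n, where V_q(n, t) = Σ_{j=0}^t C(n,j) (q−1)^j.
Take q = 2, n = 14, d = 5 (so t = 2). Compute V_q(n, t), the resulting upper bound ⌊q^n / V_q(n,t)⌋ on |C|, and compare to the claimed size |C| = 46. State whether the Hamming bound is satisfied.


V_q(n, t) = 106, q^n = 16384, Hamming bound = 154, |C| = 46 ≤ bound (satisfied).

Step 1: Compute V_q(n, t) = Σ_{j=0}^2 C(n, j) (q−1)^j.
  j = 0: C(14,0)·(1)^0 = 1·1 = 1.
  j = 1: C(14,1)·(1)^1 = 14·1 = 14.
  j = 2: C(14,2)·(1)^2 = 91·1 = 91.
  V_q(n, t) = 1 + 14 + 91 = 106.
Step 2: q^n = 2^14 = 16384.
Step 3: Hamming bound ⌊q^n / V_q(n,t)⌋ = ⌊16384/106⌋ = 154.
Step 4: Compare |C| = 46 to 154: satisfied.
The claimed |C| lies below the Hamming bound.


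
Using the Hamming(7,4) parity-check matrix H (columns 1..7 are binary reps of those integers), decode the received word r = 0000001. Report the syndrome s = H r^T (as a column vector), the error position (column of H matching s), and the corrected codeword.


s = (1, 1, 1)^T, error position = 7, corrected codeword c = 0000000

Compute s = H r^T mod 2 one row at a time:
  s_1 = 0 + 0 + 0 + 1 = 1 ≡ 1 (mod 2).
  s_2 = 0 + 0 + 0 + 1 = 1 ≡ 1 (mod 2).
  s_3 = 0 + 0 + 0 + 1 = 1 ≡ 1 (mod 2).
s = (1, 1, 1)^T — this equals column 7 of H (binary 111), so error is at position 7.
Correct: flip bit 7 of r = 0000001 to get c = 0000000.


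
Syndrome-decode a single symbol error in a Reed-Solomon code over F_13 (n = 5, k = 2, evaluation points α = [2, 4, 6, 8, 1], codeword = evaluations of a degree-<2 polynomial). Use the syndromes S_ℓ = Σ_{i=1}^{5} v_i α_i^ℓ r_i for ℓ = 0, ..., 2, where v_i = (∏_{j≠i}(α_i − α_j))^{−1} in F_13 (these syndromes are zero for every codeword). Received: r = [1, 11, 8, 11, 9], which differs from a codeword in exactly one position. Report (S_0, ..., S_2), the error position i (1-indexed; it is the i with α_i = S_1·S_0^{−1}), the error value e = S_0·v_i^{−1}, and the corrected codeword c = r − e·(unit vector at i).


S = (10, 2, 3), error at position 4, error magnitude e = 6, c = [1, 11, 8, 5, 9].

Step 1: column multipliers v_i = (∏_{j≠i}(α_i − α_j))^{−1} mod 13.
  i = 1 (α = 2): (2−4)(2−6)(2−8)(2−1) = (−2)·(−4)·(−6)·1 = −48 ≡ 4, so v_1 = 4^{−1} = 10 (mod 13).
  i = 2 (α = 4): (4−2)(4−6)(4−8)(4−1) = 2·(−2)·(−4)·3 = 48 ≡ 9, so v_2 = 9^{−1} = 3 (mod 13).
  i = 3 (α = 6): (6−2)(6−4)(6−8)(6−1) = 4·2·(−2)·5 = −80 ≡ 11, so v_3 = 11^{−1} = 6 (mod 13).
  i = 4 (α = 8): (8−2)(8−4)(8−6)(8−1) = 6·4·2·7 = 336 ≡ 11, so v_4 = 11^{−1} = 6 (mod 13).
  i = 5 (α = 1): (1−2)(1−4)(1−6)(1−8) = (−1)·(−3)·(−5)·(−7) = 105 ≡ 1, so v_5 = 1^{−1} = 1 (mod 13).
  v = [10, 3, 6, 6, 1].
Step 2: syndromes of r = [1, 11, 8, 11, 9] (all sums mod 13).
  S_0 = Σ v_i r_i = 10·1 + 3·11 + 6·8 + 6·11 + 1·9 = 166 ≡ 10.
  S_1 = Σ v_i α_i r_i = 10·2·1 + 3·4·11 + 6·6·8 + 6·8·11 + 1·1·9 = 977 ≡ 2.
  α_i^2 mod 13 = [4, 3, 10, 12, 1].
  S_2 = Σ v_i α_i^2 r_i = 10·4·1 + 3·3·11 + 6·10·8 + 6·12·11 + 1·1·9 = 1420 ≡ 3.
  S = (10, 2, 3) ≠ 0, so r is not a codeword (an error is present).
Step 3: locate the error. For a single error e at position i, S_ℓ = v_i·e·α_i^ℓ, so α_err = S_1/S_0.
  S_0^{−1} = 10^{−1} = 4 (mod 13), so α_err = 2·4 = 8 ≡ 8 = α_4. Error position i = 4.
  Consistency check: S_2/S_1 = 3·7 = 21 ≡ 8 = α_err ✓ (single-error assumption holds).
Step 4: error magnitude e = S_0/v_4 = S_0·∏_{j≠4}(α_4 − α_j) = 10·11 = 110 ≡ 6 (mod 13).
Step 5: correct position 4: c_4 = r_4 − e = 11 − 6 ≡ 5 (mod 13). Hence c = [1, 11, 8, 5, 9].
  Check: interpolating c through the α_i gives m(x) = 4 + 5·x (degree < 2) with m(α_i) = c_i for every i, so c is indeed a codeword.


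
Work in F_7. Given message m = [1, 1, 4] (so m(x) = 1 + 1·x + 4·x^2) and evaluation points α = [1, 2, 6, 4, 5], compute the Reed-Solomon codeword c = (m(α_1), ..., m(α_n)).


c = [6, 5, 4, 6, 1]

Message polynomial: m(x) = 1 + 1·x + 4·x^2 (mod 7).
For each evaluation point α_i, compute m(α_i) mod 7:
  α_1 = 1: Horner steps 4 → 5 → 6, so m(1) = 6.
  α_2 = 2: Horner steps 4 → 2 → 5, so m(2) = 5.
  α_3 = 6: Horner steps 4 → 4 → 4, so m(6) = 4.
  α_4 = 4: Horner steps 4 → 3 → 6, so m(4) = 6.
  α_5 = 5: Horner steps 4 → 0 → 1, so m(5) = 1.
Codeword c = [6, 5, 4, 6, 1] ∈ F_7^5.


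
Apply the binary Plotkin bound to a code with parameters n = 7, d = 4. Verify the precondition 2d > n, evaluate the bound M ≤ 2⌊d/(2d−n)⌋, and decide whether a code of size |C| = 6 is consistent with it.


Plotkin bound M ≤ 8; given |C| = 6 ≤ bound (satisfied).

Check applicability: 2d = 8, n = 7.
2d − n = 1 > 0, so Plotkin applies.
Compute d/(2d−n) = 4/1 ≈ 4.0000.
⌊d/(2d−n)⌋ = 4.
Plotkin bound: M ≤ 2·4 = 8.
Given |C| = 6, check: satisfied.
This |C| is below the Plotkin bound.


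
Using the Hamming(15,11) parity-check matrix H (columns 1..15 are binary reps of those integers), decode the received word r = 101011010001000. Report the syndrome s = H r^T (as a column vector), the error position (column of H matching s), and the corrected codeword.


s = (0, 1, 0, 1)^T, error position = 5, corrected codeword c = 101001010001000

Compute s = H r^T mod 2 one row at a time:
  s_1 = 1 + 0 + 0 + 0 + 1 + 0 + 0 + 0 = 2 ≡ 0 (mod 2).
  s_2 = 0 + 1 + 1 + 0 + 1 + 0 + 0 + 0 = 3 ≡ 1 (mod 2).
  s_3 = 0 + 1 + 1 + 0 + 0 + 0 + 0 + 0 = 2 ≡ 0 (mod 2).
  s_4 = 1 + 1 + 1 + 0 + 0 + 0 + 0 + 0 = 3 ≡ 1 (mod 2).
s = (0, 1, 0, 1)^T — this equals column 5 of H (binary 0101), so error is at position 5.
Correct: flip bit 5 of r = 101011010001000 to get c = 101001010001000.


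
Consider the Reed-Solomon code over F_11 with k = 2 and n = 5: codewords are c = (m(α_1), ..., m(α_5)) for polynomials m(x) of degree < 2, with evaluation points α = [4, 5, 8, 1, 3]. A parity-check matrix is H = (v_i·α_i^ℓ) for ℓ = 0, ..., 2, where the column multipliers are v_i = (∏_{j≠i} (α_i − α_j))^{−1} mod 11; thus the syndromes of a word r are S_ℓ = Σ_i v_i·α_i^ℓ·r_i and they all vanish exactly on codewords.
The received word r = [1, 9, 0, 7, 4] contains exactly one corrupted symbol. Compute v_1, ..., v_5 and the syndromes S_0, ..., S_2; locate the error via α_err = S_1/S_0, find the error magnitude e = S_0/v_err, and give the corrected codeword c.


S = (10, 10, 10), error at position 4, error magnitude e = 8, c = [1, 9, 0, 10, 4].

Step 1: column multipliers v_i = (∏_{j≠i}(α_i − α_j))^{−1} mod 11.
  i = 1 (α = 4): (4−5)(4−8)(4−1)(4−3) = (−1)·(−4)·3·1 = 12 ≡ 1, so v_1 = 1^{−1} = 1 (mod 11).
  i = 2 (α = 5): (5−4)(5−8)(5−1)(5−3) = 1·(−3)·4·2 = −24 ≡ 9, so v_2 = 9^{−1} = 5 (mod 11).
  i = 3 (α = 8): (8−4)(8−5)(8−1)(8−3) = 4·3·7·5 = 420 ≡ 2, so v_3 = 2^{−1} = 6 (mod 11).
  i = 4 (α = 1): (1−4)(1−5)(1−8)(1−3) = (−3)·(−4)·(−7)·(−2) = 168 ≡ 3, so v_4 = 3^{−1} = 4 (mod 11).
  i = 5 (α = 3): (3−4)(3−5)(3−8)(3−1) = (−1)·(−2)·(−5)·2 = −20 ≡ 2, so v_5 = 2^{−1} = 6 (mod 11).
  v = [1, 5, 6, 4, 6].
Step 2: syndromes of r = [1, 9, 0, 7, 4] (all sums mod 11).
  S_0 = Σ v_i r_i = 1·1 + 5·9 + 6·0 + 4·7 + 6·4 = 98 ≡ 10.
  S_1 = Σ v_i α_i r_i = 1·4·1 + 5·5·9 + 6·8·0 + 4·1·7 + 6·3·4 = 329 ≡ 10.
  α_i^2 mod 11 = [5, 3, 9, 1, 9].
  S_2 = Σ v_i α_i^2 r_i = 1·5·1 + 5·3·9 + 6·9·0 + 4·1·7 + 6·9·4 = 384 ≡ 10.
  S = (10, 10, 10) ≠ 0, so r is not a codeword (an error is present).
Step 3: locate the error. For a single error e at position i, S_ℓ = v_i·e·α_i^ℓ, so α_err = S_1/S_0.
  S_0^{−1} = 10^{−1} = 10 (mod 11), so α_err = 10·10 = 100 ≡ 1 = α_4. Error position i = 4.
  Consistency check: S_2/S_1 = 10·10 = 100 ≡ 1 = α_err ✓ (single-error assumption holds).
Step 4: error magnitude e = S_0/v_4 = S_0·∏_{j≠4}(α_4 − α_j) = 10·3 = 30 ≡ 8 (mod 11).
Step 5: correct position 4: c_4 = r_4 − e = 7 − 8 ≡ 10 (mod 11). Hence c = [1, 9, 0, 10, 4].
  Check: interpolating c through the α_i gives m(x) = 2 + 8·x (degree < 2) with m(α_i) = c_i for every i, so c is indeed a codeword.


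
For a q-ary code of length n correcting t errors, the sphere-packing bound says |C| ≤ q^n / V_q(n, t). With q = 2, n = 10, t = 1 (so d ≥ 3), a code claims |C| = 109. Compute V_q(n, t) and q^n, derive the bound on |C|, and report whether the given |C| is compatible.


V_q(n, t) = 11, q^n = 1024, Hamming bound = 93, |C| = 109 > bound (violated).

Step 1: Compute V_q(n, t) = Σ_{j=0}^1 C(n, j) (q−1)^j.
  j = 0: C(10,0)·(1)^0 = 1·1 = 1.
  j = 1: C(10,1)·(1)^1 = 10·1 = 10.
  V_q(n, t) = 1 + 10 = 11.
Step 2: q^n = 2^10 = 1024.
Step 3: Hamming bound ⌊q^n / V_q(n,t)⌋ = ⌊1024/11⌋ = 93.
Step 4: Compare |C| = 109 to 93: violated.
The claimed |C| lies above the Hamming bound, so no 2-ary code of length 10 with d ≥ 3 can have 109 codewords.
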